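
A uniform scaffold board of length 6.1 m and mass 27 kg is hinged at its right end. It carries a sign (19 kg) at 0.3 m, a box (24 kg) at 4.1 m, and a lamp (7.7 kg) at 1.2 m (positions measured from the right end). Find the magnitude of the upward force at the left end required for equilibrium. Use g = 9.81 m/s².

F ≈ 315 N

Take moments about the right end.
Beam weight: 27 × 9.81 = 264.9 N down at 3.05 m → arm 3.05 m, τ = 264.9 × 3.05 = 807.9 N·m counterclockwise.
Sign: 19 × 9.81 = 186.4 N down at 0.3 m → arm 0.3 m, τ = 186.4 × 0.3 = 55.92 N·m counterclockwise.
Box: 24 × 9.81 = 235.4 N down at 4.1 m → arm 4.1 m, τ = 235.4 × 4.1 = 965.1 N·m counterclockwise.
Lamp: 7.7 × 9.81 = 75.54 N down at 1.2 m → arm 1.2 m, τ = 75.54 × 1.2 = 90.65 N·m counterclockwise.
Net moment of the loads = 1920 N·m counterclockwise.
The upward force F acts at the left end, arm 6.1 m, giving F × 6.1 clockwise.
Setting net torque to zero: F × 6.1 = 1920 → F = 1920 / 6.1 = 315 N.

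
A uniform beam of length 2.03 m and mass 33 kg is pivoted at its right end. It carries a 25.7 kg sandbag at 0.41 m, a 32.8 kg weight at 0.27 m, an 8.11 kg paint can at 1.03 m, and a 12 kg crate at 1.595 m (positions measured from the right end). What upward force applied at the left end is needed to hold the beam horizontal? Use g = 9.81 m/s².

Choose the right end as the axis so the unknown pivot reaction has zero arm there.
Beam weight: 33 × 9.81 = 323.7 N down at 1.015 m → arm 1.015 m, τ = 323.7 × 1.015 = 328.6 N·m counterclockwise.
Sandbag: 25.7 × 9.81 = 252.1 N down at 0.41 m → arm 0.41 m, τ = 252.1 × 0.41 = 103.4 N·m counterclockwise.
Weight: 32.8 × 9.81 = 321.8 N down at 0.27 m → arm 0.27 m, τ = 321.8 × 0.27 = 86.89 N·m counterclockwise.
Paint can: 8.11 × 9.81 = 79.56 N down at 1.03 m → arm 1.03 m, τ = 79.56 × 1.03 = 81.95 N·m counterclockwise.
Crate: 12 × 9.81 = 117.7 N down at 1.595 m → arm 1.595 m, τ = 117.7 × 1.595 = 187.7 N·m counterclockwise.
Net moment of the loads = 788.5 N·m counterclockwise.
The upward force F acts at the left end, arm 2.03 m, giving F × 2.03 clockwise.
For rotational equilibrium, F × 2.03 = 788.5, so F = 788.5 / 2.03 = 388 N.

F ≈ 388 N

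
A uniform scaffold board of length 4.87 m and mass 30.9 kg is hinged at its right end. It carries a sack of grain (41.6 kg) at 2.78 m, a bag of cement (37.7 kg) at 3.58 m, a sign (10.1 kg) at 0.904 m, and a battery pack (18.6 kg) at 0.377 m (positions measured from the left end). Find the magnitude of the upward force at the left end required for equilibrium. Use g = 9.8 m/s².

About the right end:
Beam weight: 30.9 × 9.8 = 302.8 N down at 2.435 m → arm 2.435 m, τ = 302.8 × 2.435 = 737.3 N·m counterclockwise.
Sack of grain: 41.6 × 9.8 = 407.7 N down at 2.78 m → arm 2.09 m, τ = 407.7 × 2.09 = 852.1 N·m counterclockwise.
Bag of cement: 37.7 × 9.8 = 369.5 N down at 3.58 m → arm 1.29 m, τ = 369.5 × 1.29 = 476.7 N·m counterclockwise.
Sign: 10.1 × 9.8 = 98.98 N down at 0.904 m → arm 3.966 m, τ = 98.98 × 3.966 = 392.6 N·m counterclockwise.
Battery pack: 18.6 × 9.8 = 182.3 N down at 0.377 m → arm 4.493 m, τ = 182.3 × 4.493 = 819.1 N·m counterclockwise.
Net moment of the loads = 3278 N·m counterclockwise.
The upward force F acts at the left end, arm 4.87 m, giving F × 4.87 clockwise.
For rotational equilibrium, F × 4.87 = 3278, so F = 3278 / 4.87 = 673 N.

F ≈ 673 N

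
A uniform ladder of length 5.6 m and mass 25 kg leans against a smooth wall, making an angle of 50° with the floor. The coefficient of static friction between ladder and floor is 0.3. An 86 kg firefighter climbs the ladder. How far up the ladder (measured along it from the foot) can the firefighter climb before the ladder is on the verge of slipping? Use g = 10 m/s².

Take moments about the foot of the ladder.
Ladder weight 25×10 = 250 N acts at 2.8 m along the ladder; its horizontal arm is 2.8·cos50° = 1.8 m → τ = 450 N·m clockwise.
Firefighter weight 86×10 = 860 N at distance d → arm d·cos50° → τ = 860·d·0.6428 clockwise.
Wall normal N at the top has arm L sinθ = 4.29 m counterclockwise, so Στ = 0 gives N·4.29 = 450 + 552.8·d.
ΣFy = 0 ⇒ N_floor = 1110 N, so the maximum friction is μ_s·N_floor = 0.3×1110 = 333 N. ΣFx = 0 ⇒ N_wall = f, so at the slipping point N = 333 N.
Substituting: 333×4.29 = 450 + 552.8·d ⇒ d = (1429 − 450) / 552.8 = 1.77 m.

d ≈ 1.77 m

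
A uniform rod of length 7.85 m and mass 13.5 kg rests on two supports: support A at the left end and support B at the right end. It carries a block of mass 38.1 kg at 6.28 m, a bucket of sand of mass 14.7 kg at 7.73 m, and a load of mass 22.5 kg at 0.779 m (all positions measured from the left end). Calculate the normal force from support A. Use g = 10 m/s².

R_A ≈ 349 N

Take moments about support B.
Beam weight: 13.5 × 10 = 135 N down at 3.925 m → arm 3.925 m, τ = 135 × 3.925 = 529.9 N·m counterclockwise.
Block: 38.1 × 10 = 381 N down at 6.28 m → arm 1.57 m, τ = 381 × 1.57 = 598.2 N·m counterclockwise.
Bucket of sand: 14.7 × 10 = 147 N down at 7.73 m → arm 0.12 m, τ = 147 × 0.12 = 17.64 N·m counterclockwise.
Load: 22.5 × 10 = 225 N down at 0.779 m → arm 7.071 m, τ = 225 × 7.071 = 1591 N·m counterclockwise.
Net load moment about support B = 2737 N·m counterclockwise.
Reaction R at support A is upward at 0 m, arm 7.85 m → moment R × 7.85 clockwise.
Setting net torque to zero: R × 7.85 = 2737 → R = 349 N.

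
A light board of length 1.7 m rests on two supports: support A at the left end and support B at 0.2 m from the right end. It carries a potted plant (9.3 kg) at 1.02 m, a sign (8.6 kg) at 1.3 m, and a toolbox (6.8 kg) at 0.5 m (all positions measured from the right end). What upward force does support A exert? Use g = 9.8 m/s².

R_A ≈ 125 N

Sum moments about support B (its reaction then has zero moment arm).
Potted plant: 9.3 × 9.8 = 91.14 N down at 1.02 m → arm 0.82 m, τ = 91.14 × 0.82 = 74.73 N·m counterclockwise.
Sign: 8.6 × 9.8 = 84.28 N down at 1.3 m → arm 1.1 m, τ = 84.28 × 1.1 = 92.71 N·m counterclockwise.
Toolbox: 6.8 × 9.8 = 66.64 N down at 0.5 m → arm 0.3 m, τ = 66.64 × 0.3 = 19.99 N·m counterclockwise.
Net load moment about support B = 187.4 N·m counterclockwise.
Reaction R at support A is upward at 1.7 m, arm 1.5 m → moment R × 1.5 clockwise.
For rotational equilibrium, R × 1.5 = 187.4, so R = 125 N.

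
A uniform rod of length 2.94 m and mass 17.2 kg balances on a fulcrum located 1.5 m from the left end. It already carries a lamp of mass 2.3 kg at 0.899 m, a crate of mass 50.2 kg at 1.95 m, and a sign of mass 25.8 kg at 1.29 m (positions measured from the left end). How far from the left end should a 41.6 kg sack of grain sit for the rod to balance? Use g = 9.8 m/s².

Choose the fulcrum (at 1.5 m from the left end) as the axis so the support reaction has zero arm there.
Beam weight: 17.2 × 9.8 = 168.6 N down at 1.47 m → arm 0.03 m, τ = 168.6 × 0.03 = 5.058 N·m counterclockwise.
Lamp: 2.3 × 9.8 = 22.54 N down at 0.899 m → arm 0.601 m, τ = 22.54 × 0.601 = 13.55 N·m counterclockwise.
Crate: 50.2 × 9.8 = 492 N down at 1.95 m → arm 0.45 m, τ = 492 × 0.45 = 221.4 N·m clockwise.
Sign: 25.8 × 9.8 = 252.8 N down at 1.29 m → arm 0.21 m, τ = 252.8 × 0.21 = 53.09 N·m counterclockwise.
Net moment of existing loads = 149.7 N·m clockwise.
The sack of grain weighs 41.6 × 9.8 = 407.7 N and must supply an equal counterclockwise moment, so its lever arm about the fulcrum is 149.7 / 407.7 = 0.367 m.
That puts it at 1.5 − 0.367 = 1.13 m from the left end.

x ≈ 1.13 m from the left end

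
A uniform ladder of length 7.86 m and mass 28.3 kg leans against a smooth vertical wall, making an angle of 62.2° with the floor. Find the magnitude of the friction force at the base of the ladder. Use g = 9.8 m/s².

f ≈ 73.1 N

Take moments about the foot of the ladder.
Ladder weight 28.3×9.8 = 277.3 N acts at 3.93 m along the ladder; its horizontal arm is 3.93·cos62.2° = 1.833 m → τ = 508.3 N·m clockwise.
Wall normal N acts horizontally at the top; its moment arm is the height L sinθ = 7.86·sin62.2° = 6.953 m, counterclockwise.
Balancing moments: N × 6.953 = 508.3, giving N = 73.1 N.
ΣFx = 0: friction at the foot balances the wall's push, so f = N_wall = 73.1 N.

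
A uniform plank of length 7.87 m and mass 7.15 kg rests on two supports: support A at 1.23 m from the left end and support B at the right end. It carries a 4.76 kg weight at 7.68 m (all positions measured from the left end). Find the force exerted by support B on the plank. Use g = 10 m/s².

R_B ≈ 75.4 N

Take moments about support A.
Beam weight: 7.15 × 10 = 71.5 N down at 3.935 m → arm 2.705 m, τ = 71.5 × 2.705 = 193.4 N·m clockwise.
Weight: 4.76 × 10 = 47.6 N down at 7.68 m → arm 6.45 m, τ = 47.6 × 6.45 = 307 N·m clockwise.
Net load moment about support A = 500.4 N·m clockwise.
Reaction R at support B is upward at 7.87 m, arm 6.64 m → moment R × 6.64 counterclockwise.
Balancing moments: R × 6.64 = 500.4, giving R = 75.4 N.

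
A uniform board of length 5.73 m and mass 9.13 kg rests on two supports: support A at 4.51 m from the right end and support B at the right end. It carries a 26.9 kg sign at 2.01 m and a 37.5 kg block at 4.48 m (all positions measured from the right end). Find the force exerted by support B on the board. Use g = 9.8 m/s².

Choose support A as the axis so its reaction then has zero moment arm.
Beam weight: 9.13 × 9.8 = 89.47 N down at 2.865 m → arm 1.645 m, τ = 89.47 × 1.645 = 147.2 N·m clockwise.
Sign: 26.9 × 9.8 = 263.6 N down at 2.01 m → arm 2.5 m, τ = 263.6 × 2.5 = 659 N·m clockwise.
Block: 37.5 × 9.8 = 367.5 N down at 4.48 m → arm 0.03 m, τ = 367.5 × 0.03 = 11.03 N·m clockwise.
Net load moment about support A = 817.2 N·m clockwise.
Reaction R at support B is upward at 0 m, arm 4.51 m → moment R × 4.51 counterclockwise.
Στ = 0 ⇒ R × 4.51 = 817.2 ⇒ R = 181 N.

R_B ≈ 181 N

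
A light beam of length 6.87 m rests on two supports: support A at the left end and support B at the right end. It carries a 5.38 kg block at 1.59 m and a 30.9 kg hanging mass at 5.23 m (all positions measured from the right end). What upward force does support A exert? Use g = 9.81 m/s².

Take moments about support B.
Block: 5.38 × 9.81 = 52.78 N down at 1.59 m → arm 1.59 m, τ = 52.78 × 1.59 = 83.92 N·m counterclockwise.
Hanging mass: 30.9 × 9.81 = 303.1 N down at 5.23 m → arm 5.23 m, τ = 303.1 × 5.23 = 1585 N·m counterclockwise.
Net load moment about support B = 1669 N·m counterclockwise.
Reaction R at support A is upward at 6.87 m, arm 6.87 m → moment R × 6.87 clockwise.
Balancing moments: R × 6.87 = 1669, giving R = 243 N.

R_A ≈ 243 N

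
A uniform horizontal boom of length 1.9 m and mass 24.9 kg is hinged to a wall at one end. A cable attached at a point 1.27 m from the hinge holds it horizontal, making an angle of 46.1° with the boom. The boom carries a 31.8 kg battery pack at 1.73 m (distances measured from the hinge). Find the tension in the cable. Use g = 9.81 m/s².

About the hinge:
Beam weight: 24.9 × 9.81 = 244.3 N down at 0.95 m → arm 0.95 m, τ = 244.3 × 0.95 = 232.1 N·m clockwise.
Battery pack: 31.8 × 9.81 = 312 N down at 1.73 m → arm 1.73 m, τ = 312 × 1.73 = 539.8 N·m clockwise.
Total clockwise load moment = 771.9 N·m.
The cable tension T acts at 1.27 m; only its component perpendicular to the boom, T sinθ, produces torque. sin 46.1° = 0.7206.
Στ = 0 ⇒ T × 1.27 × 0.7206 = 771.9 ⇒ T = 771.9 / 0.9152 = 843 N.

T ≈ 843 N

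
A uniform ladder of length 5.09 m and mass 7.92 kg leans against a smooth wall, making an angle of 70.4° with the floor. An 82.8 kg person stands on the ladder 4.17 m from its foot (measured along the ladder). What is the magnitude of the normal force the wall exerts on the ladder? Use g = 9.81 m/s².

Take moments about the foot of the ladder.
Ladder weight 7.92×9.81 = 77.7 N acts at 2.545 m along the ladder; its horizontal arm is 2.545·cos70.4° = 0.8537 m → τ = 66.33 N·m clockwise.
Person: 82.8×9.81 = 812.3 N at 4.17 m → arm 1.399 m → τ = 1136 N·m clockwise.
Wall normal N acts horizontally at the top; its moment arm is the height L sinθ = 5.09·sin70.4° = 4.795 m, counterclockwise.
Στ = 0 ⇒ N × 4.795 = 1202 ⇒ N = 251 N.

N_wall ≈ 251 N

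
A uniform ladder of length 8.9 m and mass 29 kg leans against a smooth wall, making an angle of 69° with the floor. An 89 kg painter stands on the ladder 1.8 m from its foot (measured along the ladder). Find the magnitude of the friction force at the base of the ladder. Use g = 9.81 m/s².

Taking torques about the foot of the ladder:
Ladder weight 29×9.81 = 284.5 N acts at 4.45 m along the ladder; its horizontal arm is 4.45·cos69° = 1.595 m → τ = 453.8 N·m clockwise.
Painter: 89×9.81 = 873.1 N at 1.8 m → arm 0.6451 m → τ = 563.2 N·m clockwise.
Wall normal N acts horizontally at the top; its moment arm is the height L sinθ = 8.9·sin69° = 8.309 m, counterclockwise.
For rotational equilibrium, N × 8.309 = 1017, so N = 122 N.
ΣFx = 0: friction at the foot balances the wall's push, so f = N_wall = 122 N.

f ≈ 122 N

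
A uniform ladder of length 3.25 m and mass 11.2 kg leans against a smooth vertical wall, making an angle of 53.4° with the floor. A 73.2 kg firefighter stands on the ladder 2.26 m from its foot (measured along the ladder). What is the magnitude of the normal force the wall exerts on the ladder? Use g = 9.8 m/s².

About the foot of the ladder:
Ladder weight 11.2×9.8 = 109.8 N acts at 1.625 m along the ladder; its horizontal arm is 1.625·cos53.4° = 0.9689 m → τ = 106.4 N·m clockwise.
Firefighter: 73.2×9.8 = 717.4 N at 2.26 m → arm 1.347 m → τ = 966.3 N·m clockwise.
Wall normal N acts horizontally at the top; its moment arm is the height L sinθ = 3.25·sin53.4° = 2.609 m, counterclockwise.
For rotational equilibrium, N × 2.609 = 1073, so N = 411 N.

N_wall ≈ 411 N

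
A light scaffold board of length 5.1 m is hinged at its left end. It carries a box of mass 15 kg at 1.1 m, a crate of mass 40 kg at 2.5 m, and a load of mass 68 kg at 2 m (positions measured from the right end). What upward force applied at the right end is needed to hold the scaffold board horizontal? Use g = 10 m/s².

About the left end:
Box: 15 × 10 = 150 N down at 1.1 m → arm 4 m, τ = 150 × 4 = 600 N·m clockwise.
Crate: 40 × 10 = 400 N down at 2.5 m → arm 2.6 m, τ = 400 × 2.6 = 1040 N·m clockwise.
Load: 68 × 10 = 680 N down at 2 m → arm 3.1 m, τ = 680 × 3.1 = 2108 N·m clockwise.
Net moment of the loads = 3748 N·m clockwise.
The upward force F acts at the right end, arm 5.1 m, giving F × 5.1 counterclockwise.
Στ = 0 ⇒ F × 5.1 = 3748 ⇒ F = 3748 / 5.1 = 735 N.

F ≈ 735 N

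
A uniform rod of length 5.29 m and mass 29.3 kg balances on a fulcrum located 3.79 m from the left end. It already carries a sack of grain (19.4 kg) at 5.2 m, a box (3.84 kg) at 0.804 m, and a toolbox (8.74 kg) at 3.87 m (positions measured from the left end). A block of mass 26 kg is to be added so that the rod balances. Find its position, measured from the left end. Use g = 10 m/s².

x ≈ 4.44 m from the left end

Take moments about the fulcrum (at 3.79 m from the left end).
Beam weight: 29.3 × 10 = 293 N down at 2.645 m → arm 1.145 m, τ = 293 × 1.145 = 335.5 N·m counterclockwise.
Sack of grain: 19.4 × 10 = 194 N down at 5.2 m → arm 1.41 m, τ = 194 × 1.41 = 273.5 N·m clockwise.
Box: 3.84 × 10 = 38.4 N down at 0.804 m → arm 2.986 m, τ = 38.4 × 2.986 = 114.7 N·m counterclockwise.
Toolbox: 8.74 × 10 = 87.4 N down at 3.87 m → arm 0.08 m, τ = 87.4 × 0.08 = 6.992 N·m clockwise.
Net moment of existing loads = 169.7 N·m counterclockwise.
The block weighs 26 × 10 = 260 N and must supply an equal clockwise moment, so its lever arm about the fulcrum is 169.7 / 260 = 0.653 m.
That puts it at 3.79 + 0.653 = 4.44 m from the left end.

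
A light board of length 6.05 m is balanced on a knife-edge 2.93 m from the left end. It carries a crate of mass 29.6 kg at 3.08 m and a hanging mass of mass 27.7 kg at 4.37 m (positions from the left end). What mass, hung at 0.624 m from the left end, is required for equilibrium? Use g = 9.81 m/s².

About the knife-edge (at 2.93 m from the left end):
Crate: 29.6 × 9.81 = 290.4 N down at 3.08 m → arm 0.15 m, τ = 290.4 × 0.15 = 43.56 N·m clockwise.
Hanging mass: 27.7 × 9.81 = 271.7 N down at 4.37 m → arm 1.44 m, τ = 271.7 × 1.44 = 391.2 N·m clockwise.
Net moment of known loads = 434.8 N·m clockwise.
An unknown mass m at 0.624 m has arm 2.306 m; its moment is m·g·2.306 counterclockwise.
Balancing moments: m × 9.81 × 2.306 = 434.8, giving m = 434.8 / (9.81 × 2.306) = 19.2 kg.

m ≈ 19.2 kg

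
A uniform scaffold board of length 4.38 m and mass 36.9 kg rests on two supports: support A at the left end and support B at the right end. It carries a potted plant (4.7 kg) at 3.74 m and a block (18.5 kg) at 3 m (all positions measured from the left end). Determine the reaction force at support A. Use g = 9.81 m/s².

About support B:
Beam weight: 36.9 × 9.81 = 362 N down at 2.19 m → arm 2.19 m, τ = 362 × 2.19 = 792.8 N·m counterclockwise.
Potted plant: 4.7 × 9.81 = 46.11 N down at 3.74 m → arm 0.64 m, τ = 46.11 × 0.64 = 29.51 N·m counterclockwise.
Block: 18.5 × 9.81 = 181.5 N down at 3 m → arm 1.38 m, τ = 181.5 × 1.38 = 250.5 N·m counterclockwise.
Net load moment about support B = 1073 N·m counterclockwise.
Reaction R at support A is upward at 0 m, arm 4.38 m → moment R × 4.38 clockwise.
For rotational equilibrium, R × 4.38 = 1073, so R = 245 N.

R_A ≈ 245 N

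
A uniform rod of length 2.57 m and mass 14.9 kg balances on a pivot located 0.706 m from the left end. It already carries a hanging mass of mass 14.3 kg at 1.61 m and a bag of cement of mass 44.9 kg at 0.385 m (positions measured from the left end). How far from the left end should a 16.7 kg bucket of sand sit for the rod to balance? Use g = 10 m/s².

x ≈ 0.278 m from the left end

Choose the pivot (at 0.706 m from the left end) as the axis so the support reaction has zero arm there.
Beam weight: 14.9 × 10 = 149 N down at 1.285 m → arm 0.579 m, τ = 149 × 0.579 = 86.27 N·m clockwise.
Hanging mass: 14.3 × 10 = 143 N down at 1.61 m → arm 0.904 m, τ = 143 × 0.904 = 129.3 N·m clockwise.
Bag of cement: 44.9 × 10 = 449 N down at 0.385 m → arm 0.321 m, τ = 449 × 0.321 = 144.1 N·m counterclockwise.
Net moment of existing loads = 71.47 N·m clockwise.
The bucket of sand weighs 16.7 × 10 = 167 N and must supply an equal counterclockwise moment, so its lever arm about the pivot is 71.47 / 167 = 0.428 m.
That puts it at 0.706 − 0.428 = 0.278 m from the left end.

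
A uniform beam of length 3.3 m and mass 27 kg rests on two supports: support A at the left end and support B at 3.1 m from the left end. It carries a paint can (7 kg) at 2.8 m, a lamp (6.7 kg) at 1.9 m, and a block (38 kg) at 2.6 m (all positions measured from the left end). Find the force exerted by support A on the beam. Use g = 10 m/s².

R_A ≈ 220 N

Sum moments about support B (its reaction then has zero moment arm).
Beam weight: 27 × 10 = 270 N down at 1.65 m → arm 1.45 m, τ = 270 × 1.45 = 391.5 N·m counterclockwise.
Paint can: 7 × 10 = 70 N down at 2.8 m → arm 0.3 m, τ = 70 × 0.3 = 21 N·m counterclockwise.
Lamp: 6.7 × 10 = 67 N down at 1.9 m → arm 1.2 m, τ = 67 × 1.2 = 80.4 N·m counterclockwise.
Block: 38 × 10 = 380 N down at 2.6 m → arm 0.5 m, τ = 380 × 0.5 = 190 N·m counterclockwise.
Net load moment about support B = 682.9 N·m counterclockwise.
Reaction R at support A is upward at 0 m, arm 3.1 m → moment R × 3.1 clockwise.
Balancing moments: R × 3.1 = 682.9, giving R = 220 N.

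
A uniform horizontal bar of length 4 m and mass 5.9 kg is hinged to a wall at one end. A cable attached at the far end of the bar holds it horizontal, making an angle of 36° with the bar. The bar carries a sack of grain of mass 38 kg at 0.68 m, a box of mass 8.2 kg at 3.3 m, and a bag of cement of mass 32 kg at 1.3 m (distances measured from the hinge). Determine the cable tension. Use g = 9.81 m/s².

T ≈ 444 N

Choose the hinge as the axis so the unknown hinge reaction has zero arm there.
Beam weight: 5.9 × 9.81 = 57.88 N down at 2 m → arm 2 m, τ = 57.88 × 2 = 115.8 N·m clockwise.
Sack of grain: 38 × 9.81 = 372.8 N down at 0.68 m → arm 0.68 m, τ = 372.8 × 0.68 = 253.5 N·m clockwise.
Box: 8.2 × 9.81 = 80.44 N down at 3.3 m → arm 3.3 m, τ = 80.44 × 3.3 = 265.5 N·m clockwise.
Bag of cement: 32 × 9.81 = 313.9 N down at 1.3 m → arm 1.3 m, τ = 313.9 × 1.3 = 408.1 N·m clockwise.
Total clockwise load moment = 1043 N·m.
The cable tension T acts at 4 m; only its component perpendicular to the bar, T sinθ, produces torque. sin 36° = 0.5878.
Balancing moments: T × 4 × 0.5878 = 1043, giving T = 1043 / 2.351 = 444 N.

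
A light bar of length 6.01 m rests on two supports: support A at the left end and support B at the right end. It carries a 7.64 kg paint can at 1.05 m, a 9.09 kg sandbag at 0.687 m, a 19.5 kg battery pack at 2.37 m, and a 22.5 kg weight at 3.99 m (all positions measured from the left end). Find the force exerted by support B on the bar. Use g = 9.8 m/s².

Choose support A as the axis so its reaction then has zero moment arm.
Paint can: 7.64 × 9.8 = 74.87 N down at 1.05 m → arm 1.05 m, τ = 74.87 × 1.05 = 78.61 N·m clockwise.
Sandbag: 9.09 × 9.8 = 89.08 N down at 0.687 m → arm 0.687 m, τ = 89.08 × 0.687 = 61.2 N·m clockwise.
Battery pack: 19.5 × 9.8 = 191.1 N down at 2.37 m → arm 2.37 m, τ = 191.1 × 2.37 = 452.9 N·m clockwise.
Weight: 22.5 × 9.8 = 220.5 N down at 3.99 m → arm 3.99 m, τ = 220.5 × 3.99 = 879.8 N·m clockwise.
Net load moment about support A = 1473 N·m clockwise.
Reaction R at support B is upward at 6.01 m, arm 6.01 m → moment R × 6.01 counterclockwise.
For rotational equilibrium, R × 6.01 = 1473, so R = 245 N.

R_B ≈ 245 N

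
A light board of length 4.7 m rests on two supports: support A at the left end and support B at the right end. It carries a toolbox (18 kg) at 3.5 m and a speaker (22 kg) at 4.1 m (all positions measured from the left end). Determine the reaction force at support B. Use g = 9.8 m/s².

Sum moments about support A (its reaction then has zero moment arm).
Toolbox: 18 × 9.8 = 176.4 N down at 3.5 m → arm 3.5 m, τ = 176.4 × 3.5 = 617.4 N·m clockwise.
Speaker: 22 × 9.8 = 215.6 N down at 4.1 m → arm 4.1 m, τ = 215.6 × 4.1 = 884 N·m clockwise.
Net load moment about support A = 1501 N·m clockwise.
Reaction R at support B is upward at 4.7 m, arm 4.7 m → moment R × 4.7 counterclockwise.
Setting net torque to zero: R × 4.7 = 1501 → R = 319 N.

R_B ≈ 319 N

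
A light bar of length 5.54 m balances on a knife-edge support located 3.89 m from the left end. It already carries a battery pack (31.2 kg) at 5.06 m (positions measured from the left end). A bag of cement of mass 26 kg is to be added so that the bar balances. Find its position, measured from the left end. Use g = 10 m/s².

Take moments about the knife-edge support (at 3.89 m from the left end).
Battery pack: 31.2 × 10 = 312 N down at 5.06 m → arm 1.17 m, τ = 312 × 1.17 = 365 N·m clockwise.
Net moment of existing loads = 365 N·m clockwise.
The bag of cement weighs 26 × 10 = 260 N and must supply an equal counterclockwise moment, so its lever arm about the knife-edge support is 365 / 260 = 1.4 m.
That puts it at 3.89 − 1.4 = 2.49 m from the left end.

x ≈ 2.49 m from the left end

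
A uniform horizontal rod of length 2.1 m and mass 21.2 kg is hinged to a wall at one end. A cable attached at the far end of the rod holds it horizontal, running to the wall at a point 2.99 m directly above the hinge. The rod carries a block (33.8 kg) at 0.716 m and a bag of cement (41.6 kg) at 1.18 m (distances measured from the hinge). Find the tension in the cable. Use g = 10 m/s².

T ≈ 556 N

Take moments about the hinge.
Beam weight: 21.2 × 10 = 212 N down at 1.05 m → arm 1.05 m, τ = 212 × 1.05 = 222.6 N·m clockwise.
Block: 33.8 × 10 = 338 N down at 0.716 m → arm 0.716 m, τ = 338 × 0.716 = 242 N·m clockwise.
Bag of cement: 41.6 × 10 = 416 N down at 1.18 m → arm 1.18 m, τ = 416 × 1.18 = 490.9 N·m clockwise.
Total clockwise load moment = 955.5 N·m.
The cable tension T acts at 2.1 m; only its component perpendicular to the rod, T sinθ, produces torque. sinθ = h/√(h²+d²) = 2.99/√(2.99²+2.1²) = 0.8183.
Στ = 0 ⇒ T × 2.1 × 0.8183 = 955.5 ⇒ T = 955.5 / 1.718 = 556 N.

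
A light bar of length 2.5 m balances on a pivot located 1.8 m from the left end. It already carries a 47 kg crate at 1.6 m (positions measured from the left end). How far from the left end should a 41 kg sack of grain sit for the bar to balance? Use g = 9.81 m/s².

x ≈ 2.03 m from the left end

Take moments about the pivot (at 1.8 m from the left end).
Crate: 47 × 9.81 = 461.1 N down at 1.6 m → arm 0.2 m, τ = 461.1 × 0.2 = 92.22 N·m counterclockwise.
Net moment of existing loads = 92.22 N·m counterclockwise.
The sack of grain weighs 41 × 9.81 = 402.2 N and must supply an equal clockwise moment, so its lever arm about the pivot is 92.22 / 402.2 = 0.229 m.
That puts it at 1.8 + 0.229 = 2.03 m from the left end.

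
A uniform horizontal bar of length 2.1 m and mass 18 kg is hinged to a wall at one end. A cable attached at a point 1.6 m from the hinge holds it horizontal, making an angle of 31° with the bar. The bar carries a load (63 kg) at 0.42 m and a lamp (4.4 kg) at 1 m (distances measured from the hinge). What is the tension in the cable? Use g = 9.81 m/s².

T ≈ 592 N

Choose the hinge as the axis so the unknown hinge reaction has zero arm there.
Beam weight: 18 × 9.81 = 176.6 N down at 1.05 m → arm 1.05 m, τ = 176.6 × 1.05 = 185.4 N·m clockwise.
Load: 63 × 9.81 = 618 N down at 0.42 m → arm 0.42 m, τ = 618 × 0.42 = 259.6 N·m clockwise.
Lamp: 4.4 × 9.81 = 43.16 N down at 1 m → arm 1 m, τ = 43.16 × 1 = 43.16 N·m clockwise.
Total clockwise load moment = 488.2 N·m.
The cable tension T acts at 1.6 m; only its component perpendicular to the bar, T sinθ, produces torque. sin 31° = 0.515.
Setting net torque to zero: T × 1.6 × 0.515 = 488.2 → T = 488.2 / 0.824 = 592 N.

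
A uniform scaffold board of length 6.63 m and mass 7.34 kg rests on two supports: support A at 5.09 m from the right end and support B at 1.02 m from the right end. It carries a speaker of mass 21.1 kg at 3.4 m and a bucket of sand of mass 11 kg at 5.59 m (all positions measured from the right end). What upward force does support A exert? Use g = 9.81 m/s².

R_A ≈ 283 N

About support B:
Beam weight: 7.34 × 9.81 = 72.01 N down at 3.315 m → arm 2.295 m, τ = 72.01 × 2.295 = 165.3 N·m counterclockwise.
Speaker: 21.1 × 9.81 = 207 N down at 3.4 m → arm 2.38 m, τ = 207 × 2.38 = 492.7 N·m counterclockwise.
Bucket of sand: 11 × 9.81 = 107.9 N down at 5.59 m → arm 4.57 m, τ = 107.9 × 4.57 = 493.1 N·m counterclockwise.
Net load moment about support B = 1151 N·m counterclockwise.
Reaction R at support A is upward at 5.09 m, arm 4.07 m → moment R × 4.07 clockwise.
Setting net torque to zero: R × 4.07 = 1151 → R = 283 N.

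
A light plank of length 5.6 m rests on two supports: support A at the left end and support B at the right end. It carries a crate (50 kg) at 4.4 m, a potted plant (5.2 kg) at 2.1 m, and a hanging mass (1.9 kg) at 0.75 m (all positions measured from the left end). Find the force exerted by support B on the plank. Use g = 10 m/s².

R_B ≈ 415 N

Take moments about support A.
Crate: 50 × 10 = 500 N down at 4.4 m → arm 4.4 m, τ = 500 × 4.4 = 2200 N·m clockwise.
Potted plant: 5.2 × 10 = 52 N down at 2.1 m → arm 2.1 m, τ = 52 × 2.1 = 109.2 N·m clockwise.
Hanging mass: 1.9 × 10 = 19 N down at 0.75 m → arm 0.75 m, τ = 19 × 0.75 = 14.25 N·m clockwise.
Net load moment about support A = 2323 N·m clockwise.
Reaction R at support B is upward at 5.6 m, arm 5.6 m → moment R × 5.6 counterclockwise.
For rotational equilibrium, R × 5.6 = 2323, so R = 415 N.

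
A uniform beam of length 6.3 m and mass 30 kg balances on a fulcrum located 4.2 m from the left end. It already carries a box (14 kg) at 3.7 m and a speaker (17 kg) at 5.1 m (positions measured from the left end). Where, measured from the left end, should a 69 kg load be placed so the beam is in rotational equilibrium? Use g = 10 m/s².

x ≈ 4.54 m from the left end

Taking torques about the fulcrum (at 4.2 m from the left end):
Beam weight: 30 × 10 = 300 N down at 3.15 m → arm 1.05 m, τ = 300 × 1.05 = 315 N·m counterclockwise.
Box: 14 × 10 = 140 N down at 3.7 m → arm 0.5 m, τ = 140 × 0.5 = 70 N·m counterclockwise.
Speaker: 17 × 10 = 170 N down at 5.1 m → arm 0.9 m, τ = 170 × 0.9 = 153 N·m clockwise.
Net moment of existing loads = 232 N·m counterclockwise.
The load weighs 69 × 10 = 690 N and must supply an equal clockwise moment, so its lever arm about the fulcrum is 232 / 690 = 0.336 m.
That puts it at 4.2 + 0.336 = 4.54 m from the left end.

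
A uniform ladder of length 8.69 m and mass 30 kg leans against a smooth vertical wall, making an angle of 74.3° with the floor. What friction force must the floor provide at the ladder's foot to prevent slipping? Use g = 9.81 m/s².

About the foot of the ladder:
Ladder weight 30×9.81 = 294.3 N acts at 4.345 m along the ladder; its horizontal arm is 4.345·cos74.3° = 1.176 m → τ = 346.1 N·m clockwise.
Wall normal N acts horizontally at the top; its moment arm is the height L sinθ = 8.69·sin74.3° = 8.366 m, counterclockwise.
Στ = 0 ⇒ N × 8.366 = 346.1 ⇒ N = 41.4 N.
ΣFx = 0: friction at the foot balances the wall's push, so f = N_wall = 41.4 N.

f ≈ 41.4 N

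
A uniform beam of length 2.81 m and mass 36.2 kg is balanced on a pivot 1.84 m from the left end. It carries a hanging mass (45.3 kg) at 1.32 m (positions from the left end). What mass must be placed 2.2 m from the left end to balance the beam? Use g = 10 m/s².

About the pivot (at 1.84 m from the left end):
Beam weight: 36.2 × 10 = 362 N down at 1.405 m → arm 0.435 m, τ = 362 × 0.435 = 157.5 N·m counterclockwise.
Hanging mass: 45.3 × 10 = 453 N down at 1.32 m → arm 0.52 m, τ = 453 × 0.52 = 235.6 N·m counterclockwise.
Net moment of known loads = 393.1 N·m counterclockwise.
An unknown mass m at 2.2 m has arm 0.36 m; its moment is m·g·0.36 clockwise.
Setting net torque to zero: m × 10 × 0.36 = 393.1 → m = 393.1 / (10 × 0.36) = 109 kg.

m ≈ 109 kg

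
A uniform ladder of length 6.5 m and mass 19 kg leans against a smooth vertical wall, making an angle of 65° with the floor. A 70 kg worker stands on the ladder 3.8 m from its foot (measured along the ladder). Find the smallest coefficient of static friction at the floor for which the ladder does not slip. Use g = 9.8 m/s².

μ_min ≈ 0.264

Sum moments about the foot of the ladder (the floor normal and friction both act there and drop out).
Ladder weight 19×9.8 = 186.2 N acts at 3.25 m along the ladder; its horizontal arm is 3.25·cos65° = 1.374 m → τ = 255.8 N·m clockwise.
Worker: 70×9.8 = 686 N at 3.8 m → arm 1.606 m → τ = 1102 N·m clockwise.
Wall normal N acts horizontally at the top; its moment arm is the height L sinθ = 6.5·sin65° = 5.891 m, counterclockwise.
Setting net torque to zero: N × 5.891 = 1358 → N = 230.5 N.
ΣFx = 0 ⇒ f = N_wall = 230.5 N. ΣFy = 0 ⇒ N_floor = 872.2 N.
μ_min = f / N_floor = 230.5 / 872.2 = 0.264.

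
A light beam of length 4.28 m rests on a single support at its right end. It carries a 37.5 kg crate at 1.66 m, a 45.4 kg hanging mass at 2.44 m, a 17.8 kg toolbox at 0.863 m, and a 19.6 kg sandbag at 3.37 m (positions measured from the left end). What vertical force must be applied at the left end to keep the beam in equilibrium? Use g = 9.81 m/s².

F ≈ 597 N

About the right end:
Crate: 37.5 × 9.81 = 367.9 N down at 1.66 m → arm 2.62 m, τ = 367.9 × 2.62 = 963.9 N·m counterclockwise.
Hanging mass: 45.4 × 9.81 = 445.4 N down at 2.44 m → arm 1.84 m, τ = 445.4 × 1.84 = 819.5 N·m counterclockwise.
Toolbox: 17.8 × 9.81 = 174.6 N down at 0.863 m → arm 3.417 m, τ = 174.6 × 3.417 = 596.6 N·m counterclockwise.
Sandbag: 19.6 × 9.81 = 192.3 N down at 3.37 m → arm 0.91 m, τ = 192.3 × 0.91 = 175 N·m counterclockwise.
Net moment of the loads = 2555 N·m counterclockwise.
The upward force F acts at the left end, arm 4.28 m, giving F × 4.28 clockwise.
Balancing moments: F × 4.28 = 2555, giving F = 2555 / 4.28 = 597 N.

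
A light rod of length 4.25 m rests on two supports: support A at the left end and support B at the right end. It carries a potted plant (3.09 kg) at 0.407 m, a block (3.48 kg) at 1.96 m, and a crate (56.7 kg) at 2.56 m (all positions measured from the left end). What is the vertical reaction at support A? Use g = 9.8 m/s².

Take moments about support B.
Potted plant: 3.09 × 9.8 = 30.28 N down at 0.407 m → arm 3.843 m, τ = 30.28 × 3.843 = 116.4 N·m counterclockwise.
Block: 3.48 × 9.8 = 34.1 N down at 1.96 m → arm 2.29 m, τ = 34.1 × 2.29 = 78.09 N·m counterclockwise.
Crate: 56.7 × 9.8 = 555.7 N down at 2.56 m → arm 1.69 m, τ = 555.7 × 1.69 = 939.1 N·m counterclockwise.
Net load moment about support B = 1134 N·m counterclockwise.
Reaction R at support A is upward at 0 m, arm 4.25 m → moment R × 4.25 clockwise.
Setting net torque to zero: R × 4.25 = 1134 → R = 267 N.

R_A ≈ 267 N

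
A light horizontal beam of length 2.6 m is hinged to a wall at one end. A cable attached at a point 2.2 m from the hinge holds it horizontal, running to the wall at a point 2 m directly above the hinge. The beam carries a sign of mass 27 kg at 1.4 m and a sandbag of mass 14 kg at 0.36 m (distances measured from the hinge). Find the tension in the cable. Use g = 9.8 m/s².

Choose the hinge as the axis so the unknown hinge reaction has zero arm there.
Sign: 27 × 9.8 = 264.6 N down at 1.4 m → arm 1.4 m, τ = 264.6 × 1.4 = 370.4 N·m clockwise.
Sandbag: 14 × 9.8 = 137.2 N down at 0.36 m → arm 0.36 m, τ = 137.2 × 0.36 = 49.39 N·m clockwise.
Total clockwise load moment = 419.8 N·m.
The cable tension T acts at 2.2 m; only its component perpendicular to the beam, T sinθ, produces torque. sinθ = h/√(h²+d²) = 2/√(2²+2.2²) = 0.6727.
For rotational equilibrium, T × 2.2 × 0.6727 = 419.8, so T = 419.8 / 1.48 = 284 N.

T ≈ 284 N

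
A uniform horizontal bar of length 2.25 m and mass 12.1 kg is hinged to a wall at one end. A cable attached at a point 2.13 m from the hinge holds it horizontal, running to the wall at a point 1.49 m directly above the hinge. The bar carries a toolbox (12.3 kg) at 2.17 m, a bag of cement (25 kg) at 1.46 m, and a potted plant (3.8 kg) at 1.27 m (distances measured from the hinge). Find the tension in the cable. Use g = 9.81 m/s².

T ≈ 656 N

Choose the hinge as the axis so the unknown hinge reaction has zero arm there.
Beam weight: 12.1 × 9.81 = 118.7 N down at 1.125 m → arm 1.125 m, τ = 118.7 × 1.125 = 133.5 N·m clockwise.
Toolbox: 12.3 × 9.81 = 120.7 N down at 2.17 m → arm 2.17 m, τ = 120.7 × 2.17 = 261.9 N·m clockwise.
Bag of cement: 25 × 9.81 = 245.2 N down at 1.46 m → arm 1.46 m, τ = 245.2 × 1.46 = 358 N·m clockwise.
Potted plant: 3.8 × 9.81 = 37.28 N down at 1.27 m → arm 1.27 m, τ = 37.28 × 1.27 = 47.35 N·m clockwise.
Total clockwise load moment = 800.8 N·m.
The cable tension T acts at 2.13 m; only its component perpendicular to the bar, T sinθ, produces torque. sinθ = h/√(h²+d²) = 1.49/√(1.49²+2.13²) = 0.5732.
For rotational equilibrium, T × 2.13 × 0.5732 = 800.8, so T = 800.8 / 1.221 = 656 N.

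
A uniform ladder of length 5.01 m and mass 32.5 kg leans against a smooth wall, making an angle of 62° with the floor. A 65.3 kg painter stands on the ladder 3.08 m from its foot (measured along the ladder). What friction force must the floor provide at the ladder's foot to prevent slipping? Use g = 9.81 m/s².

f ≈ 294 N

Take moments about the foot of the ladder.
Ladder weight 32.5×9.81 = 318.8 N acts at 2.505 m along the ladder; its horizontal arm is 2.505·cos62° = 1.176 m → τ = 374.9 N·m clockwise.
Painter: 65.3×9.81 = 640.6 N at 3.08 m → arm 1.446 m → τ = 926.3 N·m clockwise.
Wall normal N acts horizontally at the top; its moment arm is the height L sinθ = 5.01·sin62° = 4.424 m, counterclockwise.
Στ = 0 ⇒ N × 4.424 = 1301 ⇒ N = 294 N.
ΣFx = 0: friction at the foot balances the wall's push, so f = N_wall = 294 N.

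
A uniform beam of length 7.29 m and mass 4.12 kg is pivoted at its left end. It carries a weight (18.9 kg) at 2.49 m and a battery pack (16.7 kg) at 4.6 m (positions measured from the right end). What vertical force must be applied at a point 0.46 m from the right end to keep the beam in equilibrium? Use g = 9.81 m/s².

About the left end:
Beam weight: 4.12 × 9.81 = 40.42 N down at 3.645 m → arm 3.645 m, τ = 40.42 × 3.645 = 147.3 N·m clockwise.
Weight: 18.9 × 9.81 = 185.4 N down at 2.49 m → arm 4.8 m, τ = 185.4 × 4.8 = 889.9 N·m clockwise.
Battery pack: 16.7 × 9.81 = 163.8 N down at 4.6 m → arm 2.69 m, τ = 163.8 × 2.69 = 440.6 N·m clockwise.
Net moment of the loads = 1478 N·m clockwise.
The upward force F acts at a point 0.46 m from the right end, arm 6.83 m, giving F × 6.83 counterclockwise.
Balancing moments: F × 6.83 = 1478, giving F = 1478 / 6.83 = 216 N.

F ≈ 216 N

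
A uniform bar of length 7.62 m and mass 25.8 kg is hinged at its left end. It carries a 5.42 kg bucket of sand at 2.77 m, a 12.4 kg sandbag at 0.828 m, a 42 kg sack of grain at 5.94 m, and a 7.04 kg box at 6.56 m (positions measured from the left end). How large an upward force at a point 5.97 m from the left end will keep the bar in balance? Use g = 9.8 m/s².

Take moments about the left end.
Beam weight: 25.8 × 9.8 = 252.8 N down at 3.81 m → arm 3.81 m, τ = 252.8 × 3.81 = 963.2 N·m clockwise.
Bucket of sand: 5.42 × 9.8 = 53.12 N down at 2.77 m → arm 2.77 m, τ = 53.12 × 2.77 = 147.1 N·m clockwise.
Sandbag: 12.4 × 9.8 = 121.5 N down at 0.828 m → arm 0.828 m, τ = 121.5 × 0.828 = 100.6 N·m clockwise.
Sack of grain: 42 × 9.8 = 411.6 N down at 5.94 m → arm 5.94 m, τ = 411.6 × 5.94 = 2445 N·m clockwise.
Box: 7.04 × 9.8 = 68.99 N down at 6.56 m → arm 6.56 m, τ = 68.99 × 6.56 = 452.6 N·m clockwise.
Net moment of the loads = 4108 N·m clockwise.
The upward force F acts at a point 5.97 m from the left end, arm 5.97 m, giving F × 5.97 counterclockwise.
Στ = 0 ⇒ F × 5.97 = 4108 ⇒ F = 4108 / 5.97 = 688 N.

F ≈ 688 N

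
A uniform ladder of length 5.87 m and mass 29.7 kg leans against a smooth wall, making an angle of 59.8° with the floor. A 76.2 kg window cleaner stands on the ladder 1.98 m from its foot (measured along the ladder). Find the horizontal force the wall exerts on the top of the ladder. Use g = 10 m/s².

N_wall ≈ 236 N

About the foot of the ladder:
Ladder weight 29.7×10 = 297 N acts at 2.935 m along the ladder; its horizontal arm is 2.935·cos59.8° = 1.476 m → τ = 438.4 N·m clockwise.
Window cleaner: 76.2×10 = 762 N at 1.98 m → arm 0.996 m → τ = 759 N·m clockwise.
Wall normal N acts horizontally at the top; its moment arm is the height L sinθ = 5.87·sin59.8° = 5.073 m, counterclockwise.
Setting net torque to zero: N × 5.073 = 1197 → N = 236 N.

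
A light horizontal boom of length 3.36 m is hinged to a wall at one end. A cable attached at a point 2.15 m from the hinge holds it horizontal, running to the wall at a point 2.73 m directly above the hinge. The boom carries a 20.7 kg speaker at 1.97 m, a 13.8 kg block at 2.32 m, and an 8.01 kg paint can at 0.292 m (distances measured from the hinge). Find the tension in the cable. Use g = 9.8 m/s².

Take moments about the hinge.
Speaker: 20.7 × 9.8 = 202.9 N down at 1.97 m → arm 1.97 m, τ = 202.9 × 1.97 = 399.7 N·m clockwise.
Block: 13.8 × 9.8 = 135.2 N down at 2.32 m → arm 2.32 m, τ = 135.2 × 2.32 = 313.7 N·m clockwise.
Paint can: 8.01 × 9.8 = 78.5 N down at 0.292 m → arm 0.292 m, τ = 78.5 × 0.292 = 22.92 N·m clockwise.
Total clockwise load moment = 736.3 N·m.
The cable tension T acts at 2.15 m; only its component perpendicular to the boom, T sinθ, produces torque. sinθ = h/√(h²+d²) = 2.73/√(2.73²+2.15²) = 0.7856.
Setting net torque to zero: T × 2.15 × 0.7856 = 736.3 → T = 736.3 / 1.689 = 436 N.

T ≈ 436 N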